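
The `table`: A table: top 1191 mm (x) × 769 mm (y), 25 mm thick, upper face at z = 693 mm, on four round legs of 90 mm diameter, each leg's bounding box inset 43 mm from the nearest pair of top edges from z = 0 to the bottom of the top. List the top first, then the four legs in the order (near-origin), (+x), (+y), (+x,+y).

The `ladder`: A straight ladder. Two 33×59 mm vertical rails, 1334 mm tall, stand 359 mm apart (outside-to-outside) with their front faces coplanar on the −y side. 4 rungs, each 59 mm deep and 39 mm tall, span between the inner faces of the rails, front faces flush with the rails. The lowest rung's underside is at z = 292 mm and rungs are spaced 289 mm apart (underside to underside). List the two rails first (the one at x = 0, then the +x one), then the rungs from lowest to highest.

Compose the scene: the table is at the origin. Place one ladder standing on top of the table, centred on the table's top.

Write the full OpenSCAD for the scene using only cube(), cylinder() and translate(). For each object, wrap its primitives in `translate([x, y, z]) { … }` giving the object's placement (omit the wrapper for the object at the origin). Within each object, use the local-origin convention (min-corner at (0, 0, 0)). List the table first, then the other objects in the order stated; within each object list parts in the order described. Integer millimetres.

translate([0, 0, 668]) cube([1191, 769, 25]);
translate([88, 88, 0]) cylinder(h = 668, r = 45);
translate([1103, 88, 0]) cylinder(h = 668, r = 45);
translate([88, 681, 0]) cylinder(h = 668, r = 45);
translate([1103, 681, 0]) cylinder(h = 668, r = 45);
translate([416, 355, 693]) {
  cube([33, 59, 1334]);
  translate([326, 0, 0]) cube([33, 59, 1334]);
  translate([33, 0, 292]) cube([293, 59, 39]);
  translate([33, 0, 581]) cube([293, 59, 39]);
  translate([33, 0, 870]) cube([293, 59, 39]);
  translate([33, 0, 1159]) cube([293, 59, 39]);
}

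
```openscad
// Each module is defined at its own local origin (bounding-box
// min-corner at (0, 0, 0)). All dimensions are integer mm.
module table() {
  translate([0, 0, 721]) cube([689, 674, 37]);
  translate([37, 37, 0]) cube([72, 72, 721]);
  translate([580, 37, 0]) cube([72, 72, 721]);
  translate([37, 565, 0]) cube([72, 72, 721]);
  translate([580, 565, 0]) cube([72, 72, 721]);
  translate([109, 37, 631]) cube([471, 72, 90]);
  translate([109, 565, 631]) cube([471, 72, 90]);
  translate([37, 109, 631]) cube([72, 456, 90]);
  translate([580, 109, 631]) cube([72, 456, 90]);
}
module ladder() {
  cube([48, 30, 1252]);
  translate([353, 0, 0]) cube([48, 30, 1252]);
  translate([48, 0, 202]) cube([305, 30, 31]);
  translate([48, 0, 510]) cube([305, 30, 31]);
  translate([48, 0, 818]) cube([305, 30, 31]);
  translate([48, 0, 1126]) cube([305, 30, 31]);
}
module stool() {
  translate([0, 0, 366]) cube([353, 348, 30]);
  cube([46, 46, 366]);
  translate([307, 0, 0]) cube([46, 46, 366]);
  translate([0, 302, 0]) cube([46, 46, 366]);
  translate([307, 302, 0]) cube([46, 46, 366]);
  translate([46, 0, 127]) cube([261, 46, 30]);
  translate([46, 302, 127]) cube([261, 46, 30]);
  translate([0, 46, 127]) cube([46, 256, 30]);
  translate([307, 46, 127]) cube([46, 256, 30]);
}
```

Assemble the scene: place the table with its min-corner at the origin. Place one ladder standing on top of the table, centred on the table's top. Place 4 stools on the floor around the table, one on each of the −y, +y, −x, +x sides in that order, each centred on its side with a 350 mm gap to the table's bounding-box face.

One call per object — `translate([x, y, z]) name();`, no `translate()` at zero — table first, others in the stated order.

table();
translate([144, 322, 758]) ladder();
translate([168, -698, 0]) stool();
translate([168, 1024, 0]) stool();
translate([-703, 163, 0]) stool();
translate([1039, 163, 0]) stool();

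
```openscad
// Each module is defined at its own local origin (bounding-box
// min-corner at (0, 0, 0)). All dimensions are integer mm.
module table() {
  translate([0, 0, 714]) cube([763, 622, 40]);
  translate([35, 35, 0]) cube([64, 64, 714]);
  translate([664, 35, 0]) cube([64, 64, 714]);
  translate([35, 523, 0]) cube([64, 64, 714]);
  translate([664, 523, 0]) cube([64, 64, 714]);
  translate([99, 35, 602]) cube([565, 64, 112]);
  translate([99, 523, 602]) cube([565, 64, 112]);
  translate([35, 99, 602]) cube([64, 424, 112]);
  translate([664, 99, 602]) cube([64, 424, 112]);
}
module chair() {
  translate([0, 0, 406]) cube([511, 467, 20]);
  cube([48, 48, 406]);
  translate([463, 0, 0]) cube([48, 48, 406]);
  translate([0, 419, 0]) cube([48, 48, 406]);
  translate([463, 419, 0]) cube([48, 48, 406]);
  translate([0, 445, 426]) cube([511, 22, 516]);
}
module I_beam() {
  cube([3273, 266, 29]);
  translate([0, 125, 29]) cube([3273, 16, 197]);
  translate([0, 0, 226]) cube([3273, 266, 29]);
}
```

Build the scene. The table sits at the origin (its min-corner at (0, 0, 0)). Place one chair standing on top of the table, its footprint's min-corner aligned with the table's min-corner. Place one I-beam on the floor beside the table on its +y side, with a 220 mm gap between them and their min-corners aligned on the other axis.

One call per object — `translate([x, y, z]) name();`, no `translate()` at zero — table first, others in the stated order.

table();
translate([0, 0, 754]) chair();
translate([0, 842, 0]) I_beam();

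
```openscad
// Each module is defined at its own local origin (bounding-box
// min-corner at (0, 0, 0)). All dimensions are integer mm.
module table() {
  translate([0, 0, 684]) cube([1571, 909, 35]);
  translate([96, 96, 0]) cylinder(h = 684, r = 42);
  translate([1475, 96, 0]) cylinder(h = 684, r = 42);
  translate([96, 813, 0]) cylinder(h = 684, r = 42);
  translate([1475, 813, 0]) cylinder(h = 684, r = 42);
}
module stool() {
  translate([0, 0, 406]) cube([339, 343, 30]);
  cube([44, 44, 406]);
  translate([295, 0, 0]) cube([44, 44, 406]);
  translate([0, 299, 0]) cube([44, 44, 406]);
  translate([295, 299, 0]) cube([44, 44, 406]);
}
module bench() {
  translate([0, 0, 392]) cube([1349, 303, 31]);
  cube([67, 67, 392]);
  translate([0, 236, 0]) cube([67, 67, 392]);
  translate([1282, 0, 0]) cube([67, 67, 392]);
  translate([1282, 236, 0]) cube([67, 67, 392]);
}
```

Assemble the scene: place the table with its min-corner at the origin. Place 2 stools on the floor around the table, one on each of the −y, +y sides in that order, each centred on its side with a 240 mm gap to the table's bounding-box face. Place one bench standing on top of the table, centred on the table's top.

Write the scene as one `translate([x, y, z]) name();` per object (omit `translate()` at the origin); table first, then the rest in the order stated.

table();
translate([616, -583, 0]) stool();
translate([616, 1149, 0]) stool();
translate([111, 303, 719]) bench();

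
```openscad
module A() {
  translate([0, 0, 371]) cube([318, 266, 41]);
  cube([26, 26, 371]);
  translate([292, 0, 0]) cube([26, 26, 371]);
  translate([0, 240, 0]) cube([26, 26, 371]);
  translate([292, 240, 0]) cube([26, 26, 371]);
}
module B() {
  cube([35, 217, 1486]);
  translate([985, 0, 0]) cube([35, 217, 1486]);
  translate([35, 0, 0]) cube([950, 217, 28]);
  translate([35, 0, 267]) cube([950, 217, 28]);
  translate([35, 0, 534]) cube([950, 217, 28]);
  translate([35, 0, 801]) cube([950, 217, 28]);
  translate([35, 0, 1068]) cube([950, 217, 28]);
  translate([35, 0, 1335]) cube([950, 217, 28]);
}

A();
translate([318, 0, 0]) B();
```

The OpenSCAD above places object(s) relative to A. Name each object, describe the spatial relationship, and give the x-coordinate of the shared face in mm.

The stool's +x face and the bookshelf's −x face are both at x = 318 mm.

A is a stool. B is a bookshelf. The bookshelf is against the stool's +x side, with their −y faces flush. The x-coordinate of the shared face is 318 mm.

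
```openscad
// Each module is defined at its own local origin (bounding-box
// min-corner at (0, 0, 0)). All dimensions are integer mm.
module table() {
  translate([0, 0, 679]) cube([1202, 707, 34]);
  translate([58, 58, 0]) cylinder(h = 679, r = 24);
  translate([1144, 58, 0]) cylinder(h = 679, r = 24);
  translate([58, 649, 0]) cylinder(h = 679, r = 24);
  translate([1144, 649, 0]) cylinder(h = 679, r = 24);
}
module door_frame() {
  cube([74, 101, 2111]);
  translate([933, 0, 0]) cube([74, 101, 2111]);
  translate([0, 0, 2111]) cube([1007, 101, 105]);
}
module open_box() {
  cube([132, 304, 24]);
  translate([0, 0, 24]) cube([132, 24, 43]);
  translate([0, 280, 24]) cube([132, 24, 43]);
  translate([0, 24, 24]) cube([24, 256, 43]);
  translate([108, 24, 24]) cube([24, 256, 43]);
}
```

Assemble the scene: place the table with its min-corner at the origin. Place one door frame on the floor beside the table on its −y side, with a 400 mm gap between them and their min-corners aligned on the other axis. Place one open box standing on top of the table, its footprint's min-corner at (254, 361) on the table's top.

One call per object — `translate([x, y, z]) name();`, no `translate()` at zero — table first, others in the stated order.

table();
translate([0, -501, 0]) door_frame();
translate([254, 361, 713]) open_box();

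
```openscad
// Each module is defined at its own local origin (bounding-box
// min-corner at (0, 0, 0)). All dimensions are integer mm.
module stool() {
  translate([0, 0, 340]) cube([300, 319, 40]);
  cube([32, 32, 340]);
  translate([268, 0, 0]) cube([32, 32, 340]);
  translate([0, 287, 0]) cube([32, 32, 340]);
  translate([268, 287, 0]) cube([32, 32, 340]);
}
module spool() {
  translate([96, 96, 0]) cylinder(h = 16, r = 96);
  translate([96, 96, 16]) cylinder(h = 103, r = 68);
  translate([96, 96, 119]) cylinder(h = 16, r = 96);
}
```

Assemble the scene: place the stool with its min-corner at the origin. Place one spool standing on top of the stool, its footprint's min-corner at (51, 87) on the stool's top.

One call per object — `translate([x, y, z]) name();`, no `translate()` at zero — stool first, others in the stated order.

stool();
translate([51, 87, 380]) spool();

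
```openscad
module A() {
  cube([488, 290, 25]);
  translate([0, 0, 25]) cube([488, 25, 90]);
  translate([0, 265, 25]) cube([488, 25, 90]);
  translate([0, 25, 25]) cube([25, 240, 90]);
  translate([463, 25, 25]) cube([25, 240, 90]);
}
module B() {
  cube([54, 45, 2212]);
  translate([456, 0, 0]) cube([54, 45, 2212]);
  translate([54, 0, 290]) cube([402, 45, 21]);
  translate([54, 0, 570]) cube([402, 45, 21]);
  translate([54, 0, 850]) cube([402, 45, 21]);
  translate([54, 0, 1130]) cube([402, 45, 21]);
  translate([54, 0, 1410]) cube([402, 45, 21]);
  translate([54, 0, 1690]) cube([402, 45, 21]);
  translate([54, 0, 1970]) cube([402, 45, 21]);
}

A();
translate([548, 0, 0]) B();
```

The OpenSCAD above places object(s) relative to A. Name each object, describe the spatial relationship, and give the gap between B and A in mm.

A is an open box. B is a ladder. The ladder is on the floor beside the open box on its +x side. The gap between the ladder and the open box is 60 mm.

The ladder's nearest face is 60 mm from the open box's +x face.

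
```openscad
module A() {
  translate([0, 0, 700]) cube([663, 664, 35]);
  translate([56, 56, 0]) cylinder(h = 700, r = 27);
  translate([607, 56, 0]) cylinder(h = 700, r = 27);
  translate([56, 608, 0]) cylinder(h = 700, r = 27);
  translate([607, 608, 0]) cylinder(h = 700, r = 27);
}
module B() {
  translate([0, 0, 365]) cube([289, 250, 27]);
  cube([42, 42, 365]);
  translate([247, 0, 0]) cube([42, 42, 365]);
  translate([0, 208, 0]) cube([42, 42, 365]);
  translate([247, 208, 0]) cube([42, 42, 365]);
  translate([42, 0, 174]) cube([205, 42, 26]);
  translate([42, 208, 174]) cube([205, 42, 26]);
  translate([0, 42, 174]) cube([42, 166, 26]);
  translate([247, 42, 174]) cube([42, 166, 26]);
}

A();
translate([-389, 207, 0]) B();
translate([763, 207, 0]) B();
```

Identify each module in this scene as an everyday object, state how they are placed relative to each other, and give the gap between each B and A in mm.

Each stool's nearest face is 100 mm from the table's bounding box.

A is a table. B is a stool. Two stools sit around the table at the −x, +x sides. The gap between each stool and the table is 100 mm.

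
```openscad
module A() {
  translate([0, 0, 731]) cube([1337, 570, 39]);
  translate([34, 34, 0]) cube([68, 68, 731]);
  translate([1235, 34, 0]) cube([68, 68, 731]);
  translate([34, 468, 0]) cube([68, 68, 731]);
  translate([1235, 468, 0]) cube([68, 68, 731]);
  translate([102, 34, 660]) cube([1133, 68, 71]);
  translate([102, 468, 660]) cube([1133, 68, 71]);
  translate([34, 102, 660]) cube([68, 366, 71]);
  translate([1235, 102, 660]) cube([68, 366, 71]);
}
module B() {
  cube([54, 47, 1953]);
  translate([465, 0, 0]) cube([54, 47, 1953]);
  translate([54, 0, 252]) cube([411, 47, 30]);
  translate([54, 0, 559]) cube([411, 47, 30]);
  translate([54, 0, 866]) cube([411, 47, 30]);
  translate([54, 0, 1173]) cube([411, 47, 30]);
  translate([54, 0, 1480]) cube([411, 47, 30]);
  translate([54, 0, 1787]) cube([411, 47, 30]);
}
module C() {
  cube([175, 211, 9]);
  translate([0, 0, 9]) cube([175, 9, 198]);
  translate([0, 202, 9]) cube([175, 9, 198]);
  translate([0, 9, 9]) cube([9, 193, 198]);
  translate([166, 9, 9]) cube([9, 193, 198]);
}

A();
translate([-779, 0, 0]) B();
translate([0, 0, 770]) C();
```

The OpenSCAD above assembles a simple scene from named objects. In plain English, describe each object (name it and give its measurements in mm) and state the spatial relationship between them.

A is a table: top 1337 mm (x) × 570 mm (y), 39 mm thick, upper face at z = 770 mm, on four 68×68 mm square legs, each inset 34 mm from the nearest pair of top edges, running from z = 0 to the bottom of the top. Four apron rails, 68 mm thick and 71 mm tall, run between adjacent legs with their top edges flush with the underside of the top and their outer faces flush with the legs' outer faces.

B is a straight ladder. Two 54×47 mm vertical rails, 1953 mm tall, stand 519 mm apart (outside-to-outside) with their front faces coplanar on the −y side. 6 rungs, each 47 mm deep and 30 mm tall, span between the inner faces of the rails, front faces flush with the rails. The lowest rung's underside is at z = 252 mm and rungs are spaced 307 mm apart (underside to underside).

C is an open-topped rectangular box: outside dimensions 175×211×207 mm, with a uniform wall and base thickness of 9 mm. The base is a full 175×211 slab on the floor; four walls sit on top of the base. The front and back walls (the −y and +y sides) span the full width; the two side walls fit between them.

The ladder is on the floor beside the table on its −x side. The open box is on top of the table.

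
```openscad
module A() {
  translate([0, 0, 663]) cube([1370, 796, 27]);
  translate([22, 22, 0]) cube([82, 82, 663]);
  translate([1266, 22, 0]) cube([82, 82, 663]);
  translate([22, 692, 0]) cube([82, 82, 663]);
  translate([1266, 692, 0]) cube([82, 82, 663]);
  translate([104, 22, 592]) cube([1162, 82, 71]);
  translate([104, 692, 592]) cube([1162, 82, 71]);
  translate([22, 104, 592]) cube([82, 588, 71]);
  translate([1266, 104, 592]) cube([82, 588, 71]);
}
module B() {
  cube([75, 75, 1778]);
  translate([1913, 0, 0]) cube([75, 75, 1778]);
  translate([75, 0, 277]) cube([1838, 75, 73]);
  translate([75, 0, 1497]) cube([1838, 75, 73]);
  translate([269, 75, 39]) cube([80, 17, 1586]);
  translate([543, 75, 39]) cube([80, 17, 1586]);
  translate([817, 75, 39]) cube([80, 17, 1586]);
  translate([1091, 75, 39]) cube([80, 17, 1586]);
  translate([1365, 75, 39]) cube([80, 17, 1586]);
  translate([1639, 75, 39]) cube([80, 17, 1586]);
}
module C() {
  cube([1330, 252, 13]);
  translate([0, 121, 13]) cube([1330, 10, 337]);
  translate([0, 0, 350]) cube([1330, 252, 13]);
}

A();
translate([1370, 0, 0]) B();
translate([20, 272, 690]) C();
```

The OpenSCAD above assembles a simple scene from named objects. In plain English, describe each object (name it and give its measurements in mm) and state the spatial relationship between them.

A is a table: top 1370 mm (x) × 796 mm (y), 27 mm thick, upper face at z = 690 mm, on four 82×82 mm square legs, each inset 22 mm from the nearest pair of top edges, running from z = 0 to the bottom of the top. Four apron rails, 82 mm thick and 71 mm tall, run between adjacent legs with their top edges flush with the underside of the top and their outer faces flush with the legs' outer faces.

B is a fence section. Two 75×75 mm posts, 1778 mm tall, stand on the floor with a clear span of 1838 mm between their inner faces. Two horizontal rails of 75×73 mm section span the gap between the posts with their undersides at z = 277 mm and z = 1497 mm, flush with the posts' −y face. 6 pickets, each 80 mm wide, 17 mm thick and 1586 mm tall, are fixed to the +y face of the rails with their bottoms at z = 39 mm, evenly spaced across the span with equal gaps (rounded down to the nearest mm) at the −x end and between each pair — any rounding remainder accumulates at the +x end.

C is an I-beam lying along x, 1330 mm long. Overall section height 363 mm. Two flanges 252 mm wide (y) and 13 mm thick, one on the floor and one at the top; a web 10 mm thick runs between them, centred on the flange width.

The fence section is against the table's +x side, with their −y faces flush. The I-beam is on top of the table, centred.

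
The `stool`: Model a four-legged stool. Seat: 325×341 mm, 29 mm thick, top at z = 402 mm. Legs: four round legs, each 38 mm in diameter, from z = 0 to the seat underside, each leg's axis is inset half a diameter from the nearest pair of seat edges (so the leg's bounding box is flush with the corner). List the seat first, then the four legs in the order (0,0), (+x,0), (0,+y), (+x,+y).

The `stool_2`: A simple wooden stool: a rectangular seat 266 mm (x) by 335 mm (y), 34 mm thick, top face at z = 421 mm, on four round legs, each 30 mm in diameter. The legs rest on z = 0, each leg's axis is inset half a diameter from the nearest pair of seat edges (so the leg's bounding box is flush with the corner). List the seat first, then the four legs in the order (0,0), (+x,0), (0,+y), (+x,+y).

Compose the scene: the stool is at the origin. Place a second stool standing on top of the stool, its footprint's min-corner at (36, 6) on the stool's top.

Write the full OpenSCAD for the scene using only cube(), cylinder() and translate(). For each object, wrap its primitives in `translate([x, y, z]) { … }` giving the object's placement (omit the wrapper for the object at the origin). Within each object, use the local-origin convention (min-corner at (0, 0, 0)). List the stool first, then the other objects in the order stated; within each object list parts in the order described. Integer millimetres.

translate([0, 0, 373]) cube([325, 341, 29]);
translate([19, 19, 0]) cylinder(h = 373, r = 19);
translate([306, 19, 0]) cylinder(h = 373, r = 19);
translate([19, 322, 0]) cylinder(h = 373, r = 19);
translate([306, 322, 0]) cylinder(h = 373, r = 19);
translate([36, 6, 402]) {
  translate([0, 0, 387]) cube([266, 335, 34]);
  translate([15, 15, 0]) cylinder(h = 387, r = 15);
  translate([251, 15, 0]) cylinder(h = 387, r = 15);
  translate([15, 320, 0]) cylinder(h = 387, r = 15);
  translate([251, 320, 0]) cylinder(h = 387, r = 15);
}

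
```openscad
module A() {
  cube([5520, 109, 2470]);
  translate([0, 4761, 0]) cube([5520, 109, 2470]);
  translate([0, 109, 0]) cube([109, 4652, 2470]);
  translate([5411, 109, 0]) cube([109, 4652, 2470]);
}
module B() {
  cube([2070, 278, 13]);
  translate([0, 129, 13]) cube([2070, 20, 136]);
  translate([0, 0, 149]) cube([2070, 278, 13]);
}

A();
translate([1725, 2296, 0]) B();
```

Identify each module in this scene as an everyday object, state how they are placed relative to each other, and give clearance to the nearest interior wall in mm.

Clearances: x = 1616, y = 2187; minimum 1616 mm.

A is a house frame. B is an I-beam. The I-beam sits inside the house frame, centred. The clearance to the nearest interior wall is 1616 mm.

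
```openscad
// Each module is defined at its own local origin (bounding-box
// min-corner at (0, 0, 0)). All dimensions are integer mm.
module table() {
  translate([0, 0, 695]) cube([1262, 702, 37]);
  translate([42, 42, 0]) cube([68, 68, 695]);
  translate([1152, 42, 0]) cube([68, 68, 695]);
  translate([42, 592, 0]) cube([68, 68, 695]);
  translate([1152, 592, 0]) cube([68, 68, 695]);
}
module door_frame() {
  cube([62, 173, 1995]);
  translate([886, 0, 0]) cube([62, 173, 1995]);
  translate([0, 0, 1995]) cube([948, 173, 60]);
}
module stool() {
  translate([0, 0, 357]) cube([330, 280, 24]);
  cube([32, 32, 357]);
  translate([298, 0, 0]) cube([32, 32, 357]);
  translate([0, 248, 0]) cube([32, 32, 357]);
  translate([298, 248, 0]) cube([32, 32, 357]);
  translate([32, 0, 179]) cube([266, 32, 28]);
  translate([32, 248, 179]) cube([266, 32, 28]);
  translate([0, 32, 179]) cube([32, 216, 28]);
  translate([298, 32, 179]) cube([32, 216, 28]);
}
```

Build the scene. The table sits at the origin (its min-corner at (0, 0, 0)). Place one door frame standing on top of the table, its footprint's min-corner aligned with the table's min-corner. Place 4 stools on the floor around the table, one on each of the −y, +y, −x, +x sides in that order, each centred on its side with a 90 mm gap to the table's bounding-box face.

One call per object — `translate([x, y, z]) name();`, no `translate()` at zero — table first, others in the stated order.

table();
translate([0, 0, 732]) door_frame();
translate([466, -370, 0]) stool();
translate([466, 792, 0]) stool();
translate([-420, 211, 0]) stool();
translate([1352, 211, 0]) stool();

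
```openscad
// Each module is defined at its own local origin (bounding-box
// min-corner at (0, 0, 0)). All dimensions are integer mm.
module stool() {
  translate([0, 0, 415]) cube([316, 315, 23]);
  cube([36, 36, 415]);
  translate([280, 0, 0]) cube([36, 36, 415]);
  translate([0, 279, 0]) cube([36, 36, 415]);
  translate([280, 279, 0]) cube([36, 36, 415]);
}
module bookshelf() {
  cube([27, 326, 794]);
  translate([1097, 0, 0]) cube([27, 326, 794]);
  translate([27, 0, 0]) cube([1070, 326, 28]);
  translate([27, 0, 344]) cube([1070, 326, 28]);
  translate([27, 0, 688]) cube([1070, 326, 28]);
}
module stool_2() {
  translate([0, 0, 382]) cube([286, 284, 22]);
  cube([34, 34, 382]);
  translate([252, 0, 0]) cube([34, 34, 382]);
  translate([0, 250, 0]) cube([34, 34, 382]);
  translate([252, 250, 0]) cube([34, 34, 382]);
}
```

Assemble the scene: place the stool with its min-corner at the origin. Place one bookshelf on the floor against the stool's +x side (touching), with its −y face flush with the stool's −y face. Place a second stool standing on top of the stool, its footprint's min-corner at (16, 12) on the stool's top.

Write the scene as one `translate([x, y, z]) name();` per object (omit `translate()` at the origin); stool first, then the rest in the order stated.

stool();
translate([316, 0, 0]) bookshelf();
translate([16, 12, 438]) stool_2();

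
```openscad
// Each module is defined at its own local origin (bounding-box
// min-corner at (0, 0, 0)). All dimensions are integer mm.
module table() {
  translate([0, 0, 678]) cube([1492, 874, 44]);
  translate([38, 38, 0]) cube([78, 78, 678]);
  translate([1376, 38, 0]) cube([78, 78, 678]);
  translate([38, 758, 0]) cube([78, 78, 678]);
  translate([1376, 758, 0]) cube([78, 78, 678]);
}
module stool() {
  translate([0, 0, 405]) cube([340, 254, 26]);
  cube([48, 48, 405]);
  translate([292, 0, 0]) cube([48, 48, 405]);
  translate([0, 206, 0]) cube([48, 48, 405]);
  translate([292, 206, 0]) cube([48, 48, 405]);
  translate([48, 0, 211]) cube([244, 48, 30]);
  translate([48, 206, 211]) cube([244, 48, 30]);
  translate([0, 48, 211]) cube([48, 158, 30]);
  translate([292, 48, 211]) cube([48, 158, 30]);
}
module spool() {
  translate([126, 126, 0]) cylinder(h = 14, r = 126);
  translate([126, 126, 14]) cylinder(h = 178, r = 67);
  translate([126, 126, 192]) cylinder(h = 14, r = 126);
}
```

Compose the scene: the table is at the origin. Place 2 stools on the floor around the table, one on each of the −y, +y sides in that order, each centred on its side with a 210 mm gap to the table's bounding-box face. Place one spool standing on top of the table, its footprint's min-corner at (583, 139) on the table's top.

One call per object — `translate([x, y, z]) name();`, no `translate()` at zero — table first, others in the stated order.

table();
translate([576, -464, 0]) stool();
translate([576, 1084, 0]) stool();
translate([583, 139, 722]) spool();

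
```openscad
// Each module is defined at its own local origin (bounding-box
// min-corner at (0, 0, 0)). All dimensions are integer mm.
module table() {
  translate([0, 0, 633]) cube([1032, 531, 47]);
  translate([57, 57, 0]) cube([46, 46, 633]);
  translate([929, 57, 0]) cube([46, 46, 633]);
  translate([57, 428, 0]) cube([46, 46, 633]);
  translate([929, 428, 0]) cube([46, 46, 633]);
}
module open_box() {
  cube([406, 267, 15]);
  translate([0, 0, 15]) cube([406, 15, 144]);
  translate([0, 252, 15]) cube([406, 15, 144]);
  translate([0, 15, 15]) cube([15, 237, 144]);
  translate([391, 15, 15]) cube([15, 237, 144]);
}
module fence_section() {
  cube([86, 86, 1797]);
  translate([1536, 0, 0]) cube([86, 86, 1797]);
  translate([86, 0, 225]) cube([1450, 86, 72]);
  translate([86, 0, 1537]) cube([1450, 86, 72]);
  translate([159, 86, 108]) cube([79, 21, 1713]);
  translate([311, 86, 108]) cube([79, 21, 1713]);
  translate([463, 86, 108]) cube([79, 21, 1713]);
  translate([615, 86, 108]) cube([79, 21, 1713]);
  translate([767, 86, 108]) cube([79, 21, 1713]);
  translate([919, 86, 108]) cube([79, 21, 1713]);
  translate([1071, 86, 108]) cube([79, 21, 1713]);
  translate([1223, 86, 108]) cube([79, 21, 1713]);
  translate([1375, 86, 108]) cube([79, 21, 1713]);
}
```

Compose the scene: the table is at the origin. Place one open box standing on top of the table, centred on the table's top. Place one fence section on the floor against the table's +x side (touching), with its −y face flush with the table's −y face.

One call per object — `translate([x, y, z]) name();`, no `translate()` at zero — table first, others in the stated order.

table();
translate([313, 132, 680]) open_box();
translate([1032, 0, 0]) fence_section();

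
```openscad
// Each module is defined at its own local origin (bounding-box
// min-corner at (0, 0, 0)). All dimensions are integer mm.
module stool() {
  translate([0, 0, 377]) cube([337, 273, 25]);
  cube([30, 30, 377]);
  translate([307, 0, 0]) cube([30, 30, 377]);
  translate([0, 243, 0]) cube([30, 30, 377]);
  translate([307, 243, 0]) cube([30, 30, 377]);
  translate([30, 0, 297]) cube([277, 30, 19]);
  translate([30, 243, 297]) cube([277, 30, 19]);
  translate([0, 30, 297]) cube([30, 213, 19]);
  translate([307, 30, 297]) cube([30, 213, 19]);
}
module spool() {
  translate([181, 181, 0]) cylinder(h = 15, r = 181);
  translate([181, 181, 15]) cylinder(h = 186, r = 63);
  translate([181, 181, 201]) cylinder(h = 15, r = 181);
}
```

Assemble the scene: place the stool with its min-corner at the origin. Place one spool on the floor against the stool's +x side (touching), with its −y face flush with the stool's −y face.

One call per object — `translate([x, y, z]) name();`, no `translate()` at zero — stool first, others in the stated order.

stool();
translate([337, 0, 0]) spool();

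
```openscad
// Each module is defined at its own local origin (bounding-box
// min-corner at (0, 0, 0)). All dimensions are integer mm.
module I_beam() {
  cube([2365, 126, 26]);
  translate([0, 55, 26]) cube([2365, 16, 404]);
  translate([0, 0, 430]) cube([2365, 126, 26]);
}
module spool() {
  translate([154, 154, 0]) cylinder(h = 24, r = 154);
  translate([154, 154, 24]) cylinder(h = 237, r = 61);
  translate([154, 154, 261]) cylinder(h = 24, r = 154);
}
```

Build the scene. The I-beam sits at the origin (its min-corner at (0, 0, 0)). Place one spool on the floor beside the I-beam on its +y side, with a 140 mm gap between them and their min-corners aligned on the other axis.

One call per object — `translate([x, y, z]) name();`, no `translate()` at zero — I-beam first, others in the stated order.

I_beam();
translate([0, 266, 0]) spool();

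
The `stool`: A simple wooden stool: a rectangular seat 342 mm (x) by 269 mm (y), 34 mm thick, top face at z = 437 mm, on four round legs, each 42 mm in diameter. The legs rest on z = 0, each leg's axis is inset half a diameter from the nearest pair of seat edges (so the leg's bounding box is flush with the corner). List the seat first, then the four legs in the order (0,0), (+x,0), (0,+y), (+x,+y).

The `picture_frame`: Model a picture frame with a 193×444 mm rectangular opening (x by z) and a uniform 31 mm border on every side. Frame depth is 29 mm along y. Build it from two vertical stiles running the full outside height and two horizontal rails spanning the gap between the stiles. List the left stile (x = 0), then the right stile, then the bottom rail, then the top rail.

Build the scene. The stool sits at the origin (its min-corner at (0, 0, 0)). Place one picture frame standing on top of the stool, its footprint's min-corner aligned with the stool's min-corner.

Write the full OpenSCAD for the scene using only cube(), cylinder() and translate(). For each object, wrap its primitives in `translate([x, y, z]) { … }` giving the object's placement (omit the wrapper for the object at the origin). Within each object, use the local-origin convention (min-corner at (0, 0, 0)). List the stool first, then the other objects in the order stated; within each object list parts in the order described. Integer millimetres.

translate([0, 0, 403]) cube([342, 269, 34]);
translate([21, 21, 0]) cylinder(h = 403, r = 21);
translate([321, 21, 0]) cylinder(h = 403, r = 21);
translate([21, 248, 0]) cylinder(h = 403, r = 21);
translate([321, 248, 0]) cylinder(h = 403, r = 21);
translate([0, 0, 437]) {
  cube([31, 29, 506]);
  translate([224, 0, 0]) cube([31, 29, 506]);
  translate([31, 0, 0]) cube([193, 29, 31]);
  translate([31, 0, 475]) cube([193, 29, 31]);
}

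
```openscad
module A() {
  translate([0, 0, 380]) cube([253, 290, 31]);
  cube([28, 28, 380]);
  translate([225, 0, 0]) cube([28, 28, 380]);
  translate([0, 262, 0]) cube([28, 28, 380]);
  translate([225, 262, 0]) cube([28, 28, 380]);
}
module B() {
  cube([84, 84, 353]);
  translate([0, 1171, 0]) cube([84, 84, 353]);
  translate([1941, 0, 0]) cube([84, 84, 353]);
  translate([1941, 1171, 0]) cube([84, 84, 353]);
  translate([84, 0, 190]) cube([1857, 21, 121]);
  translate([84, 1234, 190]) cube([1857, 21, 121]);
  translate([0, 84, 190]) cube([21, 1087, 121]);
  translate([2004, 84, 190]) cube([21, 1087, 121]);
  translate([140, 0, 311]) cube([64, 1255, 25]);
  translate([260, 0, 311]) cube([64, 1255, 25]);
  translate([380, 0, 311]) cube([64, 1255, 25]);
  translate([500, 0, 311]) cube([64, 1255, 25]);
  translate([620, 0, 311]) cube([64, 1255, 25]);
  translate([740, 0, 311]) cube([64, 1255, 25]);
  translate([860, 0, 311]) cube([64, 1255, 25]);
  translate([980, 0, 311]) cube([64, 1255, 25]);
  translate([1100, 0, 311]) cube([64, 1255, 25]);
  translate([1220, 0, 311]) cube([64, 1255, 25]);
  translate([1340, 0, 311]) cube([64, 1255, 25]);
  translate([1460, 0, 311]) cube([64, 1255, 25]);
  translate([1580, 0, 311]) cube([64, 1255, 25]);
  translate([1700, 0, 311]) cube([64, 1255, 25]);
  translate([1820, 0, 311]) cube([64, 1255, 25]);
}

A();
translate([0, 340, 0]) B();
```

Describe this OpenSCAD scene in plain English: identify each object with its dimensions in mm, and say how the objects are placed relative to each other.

A is a four-legged stool. The seat is a 253×290×31 mm slab whose top surface is at z = 411 mm; four square legs, each 28×28 mm in cross-section, run from the floor (z = 0) to the underside of the seat, each flush with a corner of the seat.

B is a bed frame 2025 mm long (x) by 1255 mm wide (y). Four 84×84 mm corner posts, 353 mm tall, at the corners of the footprint. Four rails of 21 mm thickness and 121 mm height run between adjacent posts with their undersides at z = 190 mm, their outer faces flush with the outside of the frame (the two x-running rails run between the posts' inner faces; the two y-running rails run between the posts' inner faces). 15 slats, each 64 mm wide (x) and 25 mm thick, lie across the top of the two x-running rails, running the full 1255 mm width of the frame in y; the slats are evenly spaced along x between the inner faces of the end posts with equal gaps (rounded down to the nearest mm) at the −x end and between each pair — any rounding remainder accumulates at the +x end.

The bed frame is on the floor beside the stool on its +y side.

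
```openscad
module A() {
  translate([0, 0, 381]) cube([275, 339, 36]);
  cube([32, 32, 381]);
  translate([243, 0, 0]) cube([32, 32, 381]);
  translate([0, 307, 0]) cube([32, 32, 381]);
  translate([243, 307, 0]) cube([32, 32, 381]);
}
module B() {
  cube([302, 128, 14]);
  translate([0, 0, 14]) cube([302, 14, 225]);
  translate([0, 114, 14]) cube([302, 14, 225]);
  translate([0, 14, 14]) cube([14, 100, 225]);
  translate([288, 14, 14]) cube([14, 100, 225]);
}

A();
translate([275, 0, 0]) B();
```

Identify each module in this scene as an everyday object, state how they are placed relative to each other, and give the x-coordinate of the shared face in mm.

The stool's +x face and the open box's −x face are both at x = 275 mm.

A is a stool. B is an open box. The open box is against the stool's +x side, with their −y faces flush. The x-coordinate of the shared face is 275 mm.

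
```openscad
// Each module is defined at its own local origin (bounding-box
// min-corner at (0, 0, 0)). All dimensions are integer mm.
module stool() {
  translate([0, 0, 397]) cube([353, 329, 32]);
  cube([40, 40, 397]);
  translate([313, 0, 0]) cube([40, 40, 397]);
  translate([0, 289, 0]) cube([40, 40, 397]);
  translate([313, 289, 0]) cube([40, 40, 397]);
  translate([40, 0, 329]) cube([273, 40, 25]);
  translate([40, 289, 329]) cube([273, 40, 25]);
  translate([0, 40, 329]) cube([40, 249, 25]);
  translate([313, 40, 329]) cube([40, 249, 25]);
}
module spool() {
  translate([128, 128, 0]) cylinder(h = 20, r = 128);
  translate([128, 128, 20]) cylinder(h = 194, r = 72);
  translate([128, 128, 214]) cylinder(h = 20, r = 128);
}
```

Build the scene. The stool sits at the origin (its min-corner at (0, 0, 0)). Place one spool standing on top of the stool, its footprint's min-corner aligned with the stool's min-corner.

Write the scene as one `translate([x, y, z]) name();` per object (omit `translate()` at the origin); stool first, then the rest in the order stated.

stool();
translate([0, 0, 429]) spool();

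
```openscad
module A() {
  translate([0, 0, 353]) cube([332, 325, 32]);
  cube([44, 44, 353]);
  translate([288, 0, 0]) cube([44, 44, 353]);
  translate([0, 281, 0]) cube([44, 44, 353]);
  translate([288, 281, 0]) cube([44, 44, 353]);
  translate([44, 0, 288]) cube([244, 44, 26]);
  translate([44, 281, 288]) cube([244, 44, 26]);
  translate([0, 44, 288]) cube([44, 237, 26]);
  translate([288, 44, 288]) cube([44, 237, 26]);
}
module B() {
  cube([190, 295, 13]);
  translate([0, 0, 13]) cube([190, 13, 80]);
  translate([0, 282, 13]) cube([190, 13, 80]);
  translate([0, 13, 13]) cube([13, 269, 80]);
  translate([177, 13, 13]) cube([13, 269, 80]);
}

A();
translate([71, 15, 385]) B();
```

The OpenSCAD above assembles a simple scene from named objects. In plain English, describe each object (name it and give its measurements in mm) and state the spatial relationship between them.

A is a simple wooden stool: a rectangular seat 332 mm (x) by 325 mm (y), 32 mm thick, top face at z = 385 mm, on four square legs, each 44×44 mm in cross-section. The legs rest on z = 0, each flush with a corner of the seat. Four stretchers, 44 mm wide and 26 mm tall, connect adjacent legs with their undersides at z = 288 mm, each running between the inner faces of the legs it joins and aligned with the legs' outer faces on the other axis.

B is an open-topped rectangular box: outside dimensions 190×295×93 mm, with a uniform wall and base thickness of 13 mm. The base is a full 190×295 slab on the floor; four walls sit on top of the base. The front and back walls (the −y and +y sides) span the full width; the two side walls fit between them.

The open box is on top of the stool, centred.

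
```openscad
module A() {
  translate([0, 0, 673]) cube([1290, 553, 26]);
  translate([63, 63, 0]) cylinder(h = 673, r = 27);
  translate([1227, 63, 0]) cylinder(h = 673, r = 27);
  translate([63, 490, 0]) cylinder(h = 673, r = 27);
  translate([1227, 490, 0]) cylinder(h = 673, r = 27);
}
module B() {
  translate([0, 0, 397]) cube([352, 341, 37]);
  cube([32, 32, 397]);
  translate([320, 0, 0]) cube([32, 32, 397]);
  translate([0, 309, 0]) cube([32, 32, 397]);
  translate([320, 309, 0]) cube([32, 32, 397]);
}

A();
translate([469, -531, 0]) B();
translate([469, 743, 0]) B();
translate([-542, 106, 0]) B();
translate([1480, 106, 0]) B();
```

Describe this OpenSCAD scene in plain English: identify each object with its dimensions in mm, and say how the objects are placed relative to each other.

A is a rectangular dining table. The top is 1290×553×26 mm with its upper surface at z = 699 mm. It stands on four round legs of 54 mm diameter, each leg's bounding box inset 36 mm from the nearest pair of top edges, running from the floor to the underside of the top.

B is a four-legged stool. The seat is 352×341 mm, 37 mm thick, top at z = 434 mm. It stands on four square legs, each 32×32 mm in cross-section, from z = 0 to the seat underside, each flush with a corner of the seat.

Four stools sit around the table at the −y, +y, −x, +x sides.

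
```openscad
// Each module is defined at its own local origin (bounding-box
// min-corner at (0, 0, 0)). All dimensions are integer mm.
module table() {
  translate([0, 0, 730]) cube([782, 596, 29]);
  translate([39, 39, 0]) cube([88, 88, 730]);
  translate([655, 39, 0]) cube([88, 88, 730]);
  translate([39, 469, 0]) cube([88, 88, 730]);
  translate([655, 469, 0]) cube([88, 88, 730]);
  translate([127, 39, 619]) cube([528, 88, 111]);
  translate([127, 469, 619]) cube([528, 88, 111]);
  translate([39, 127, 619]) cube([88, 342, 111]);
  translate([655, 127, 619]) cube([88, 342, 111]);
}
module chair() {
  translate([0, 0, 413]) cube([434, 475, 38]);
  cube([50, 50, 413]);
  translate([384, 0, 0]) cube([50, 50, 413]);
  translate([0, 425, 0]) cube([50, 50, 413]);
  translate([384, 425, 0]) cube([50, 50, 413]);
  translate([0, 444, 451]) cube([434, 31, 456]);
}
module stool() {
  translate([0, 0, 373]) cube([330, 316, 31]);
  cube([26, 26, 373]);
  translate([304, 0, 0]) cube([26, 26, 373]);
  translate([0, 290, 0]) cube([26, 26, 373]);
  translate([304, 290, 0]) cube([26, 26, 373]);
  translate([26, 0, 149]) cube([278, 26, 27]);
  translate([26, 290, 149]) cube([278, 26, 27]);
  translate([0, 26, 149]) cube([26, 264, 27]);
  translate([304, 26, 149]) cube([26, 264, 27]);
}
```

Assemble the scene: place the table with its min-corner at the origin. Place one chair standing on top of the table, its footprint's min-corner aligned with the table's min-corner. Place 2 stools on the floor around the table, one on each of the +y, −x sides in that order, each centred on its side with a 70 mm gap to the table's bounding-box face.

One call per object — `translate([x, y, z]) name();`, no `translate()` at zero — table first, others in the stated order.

table();
translate([0, 0, 759]) chair();
translate([226, 666, 0]) stool();
translate([-400, 140, 0]) stool();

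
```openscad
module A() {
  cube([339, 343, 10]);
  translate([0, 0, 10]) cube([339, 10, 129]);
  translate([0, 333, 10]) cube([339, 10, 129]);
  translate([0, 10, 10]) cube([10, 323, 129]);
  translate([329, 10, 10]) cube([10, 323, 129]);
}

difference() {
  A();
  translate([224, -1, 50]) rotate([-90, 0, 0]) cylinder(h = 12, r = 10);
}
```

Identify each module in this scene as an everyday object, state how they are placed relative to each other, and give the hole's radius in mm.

The subtracted cylinder has r = 10 mm.

A is an open box. The open box has a circular hole through its front wall. The hole's radius is 10 mm.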